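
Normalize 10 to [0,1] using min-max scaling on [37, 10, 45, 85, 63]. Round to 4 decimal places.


Min = 10, Max = 85
Range = 85 - 10 = 75
Scaled = (x - min) / (max - min)
= (10 - 10) / 75
= 0 / 75
= 0.0000

0.0000


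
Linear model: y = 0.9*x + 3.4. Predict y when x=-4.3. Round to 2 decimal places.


y = 0.9 * -4.3 + (3.4)
= -3.87 + (3.4)
= -0.47

-0.47


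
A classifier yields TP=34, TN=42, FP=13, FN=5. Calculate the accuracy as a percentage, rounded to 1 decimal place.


Accuracy = (TP + TN) / (TP + TN + FP + FN) * 100
= (34 + 42) / (34 + 42 + 13 + 5)
= 76 / 94
= 0.8085
= 80.9%

80.9


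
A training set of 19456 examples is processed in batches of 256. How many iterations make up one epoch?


Iterations per epoch = dataset_size / batch_size
= 19456 / 256
= 76

76


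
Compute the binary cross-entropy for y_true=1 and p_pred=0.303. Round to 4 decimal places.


For y=1: Loss = -log(p)
= -log(0.303)
= -(-1.194)
= 1.1940

1.1940


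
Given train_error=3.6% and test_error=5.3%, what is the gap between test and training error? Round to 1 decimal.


Generalization gap = test_error - train_error
= 5.3 - 3.6
= 1.7%
A small gap suggests good generalization.

1.7


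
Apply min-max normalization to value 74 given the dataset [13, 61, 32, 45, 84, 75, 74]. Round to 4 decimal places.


Min = 13, Max = 84
Range = 84 - 13 = 71
Scaled = (x - min) / (max - min)
= (74 - 13) / 71
= 61 / 71
= 0.8592

0.8592


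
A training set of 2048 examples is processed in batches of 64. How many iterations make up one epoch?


Iterations per epoch = dataset_size / batch_size
= 2048 / 64
= 32

32


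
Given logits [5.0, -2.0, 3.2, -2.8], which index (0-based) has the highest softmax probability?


Softmax is a monotonic transformation, so it preserves the argmax.
We need to find the index of the maximum logit.
Index 0: 5.0
Index 1: -2.0
Index 2: 3.2
Index 3: -2.8
Maximum logit = 5.0 at index 0

0


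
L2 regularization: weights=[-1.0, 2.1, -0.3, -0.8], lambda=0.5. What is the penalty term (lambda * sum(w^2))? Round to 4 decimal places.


Squaring each weight:
(-1.0)^2 = 1.0
2.1^2 = 4.41
(-0.3)^2 = 0.09
(-0.8)^2 = 0.64
Sum of squares = 6.14
Penalty = 0.5 * 6.14 = 3.0700

3.0700


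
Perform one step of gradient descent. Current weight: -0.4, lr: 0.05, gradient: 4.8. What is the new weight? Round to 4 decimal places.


w_new = w_old - lr * gradient
= -0.4 - 0.05 * 4.8
= -0.4 - (0.24)
= -0.6400

-0.6400


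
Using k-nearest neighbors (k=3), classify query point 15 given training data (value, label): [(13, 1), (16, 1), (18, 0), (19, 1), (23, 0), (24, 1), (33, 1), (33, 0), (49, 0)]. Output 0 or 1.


Distances from query 15:
Point 16 (class 1): distance = 1
Point 13 (class 1): distance = 2
Point 18 (class 0): distance = 3
K=3 nearest neighbors: classes = [1, 1, 0]
Votes for class 1: 2 / 3
Majority vote => class 1

1


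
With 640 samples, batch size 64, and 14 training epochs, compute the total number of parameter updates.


Iterations per epoch = 640 / 64 = 10
Total updates = iterations_per_epoch * epochs
= 10 * 14
= 140

140


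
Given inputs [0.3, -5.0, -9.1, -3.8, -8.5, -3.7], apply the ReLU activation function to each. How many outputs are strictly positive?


ReLU(x) = max(0, x) for each element:
ReLU(0.3) = 0.3
ReLU(-5.0) = 0
ReLU(-9.1) = 0
ReLU(-3.8) = 0
ReLU(-8.5) = 0
ReLU(-3.7) = 0
Active neurons (>0): 1

1


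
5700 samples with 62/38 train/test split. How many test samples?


Train samples = 5700 * 62% = 3534
Test samples = 5700 - 3534
= 2166

2166


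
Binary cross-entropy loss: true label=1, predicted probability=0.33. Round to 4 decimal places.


For y=1: Loss = -log(p)
= -log(0.33)
= -(-1.1087)
= 1.1087

1.1087


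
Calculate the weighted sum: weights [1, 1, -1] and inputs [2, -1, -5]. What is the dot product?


Element-wise products:
1 * 2 = 2
1 * -1 = -1
-1 * -5 = 5
Sum = 2 + -1 + 5
= 6

6


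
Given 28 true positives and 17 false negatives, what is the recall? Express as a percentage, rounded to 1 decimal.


Recall = TP / (TP + FN) * 100
= 28 / (28 + 17)
= 28 / 45
= 0.6222
= 62.2%

62.2


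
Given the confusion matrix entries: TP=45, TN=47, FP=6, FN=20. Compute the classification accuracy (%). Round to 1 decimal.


Accuracy = (TP + TN) / (TP + TN + FP + FN) * 100
= (45 + 47) / (45 + 47 + 6 + 20)
= 92 / 118
= 0.7797
= 78.0%

78.0


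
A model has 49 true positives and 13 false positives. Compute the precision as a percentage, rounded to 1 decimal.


Precision = TP / (TP + FP) * 100
= 49 / (49 + 13)
= 49 / 62
= 0.7903
= 79.0%

79.0


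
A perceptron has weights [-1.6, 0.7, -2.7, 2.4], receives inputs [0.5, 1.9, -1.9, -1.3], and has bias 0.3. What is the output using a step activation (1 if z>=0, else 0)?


z = w . x + b
= -1.6*0.5 + 0.7*1.9 + -2.7*-1.9 + 2.4*-1.3 + 0.3
= -0.8 + 1.33 + 5.13 + -3.12 + 0.3
= 2.54 + 0.3
= 2.84
Since z = 2.84 >= 0, output = 1

1


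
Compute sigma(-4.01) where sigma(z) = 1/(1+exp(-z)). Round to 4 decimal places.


sigmoid(z) = 1 / (1 + exp(-z))
exp(-(-4.01)) = exp(4.01) = 55.1469
1 + 55.1469 = 56.1469
1 / 56.1469 = 0.0178

0.0178


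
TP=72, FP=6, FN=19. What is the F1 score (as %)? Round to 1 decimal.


Precision = TP / (TP + FP) = 72 / 78 = 0.9231
Recall = TP / (TP + FN) = 72 / 91 = 0.7912
F1 = 2 * P * R / (P + R)
= 2 * 0.9231 * 0.7912 / (0.9231 + 0.7912)
= 1.4607 / 1.7143
= 0.8521
As percentage: 85.2%

85.2


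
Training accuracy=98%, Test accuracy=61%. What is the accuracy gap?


Gap = train_accuracy - test_accuracy
= 98 - 61
= 37%
This large gap strongly indicates overfitting.

37


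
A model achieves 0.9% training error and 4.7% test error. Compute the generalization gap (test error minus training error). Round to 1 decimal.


Generalization gap = test_error - train_error
= 4.7 - 0.9
= 3.8%
A moderate gap.

3.8


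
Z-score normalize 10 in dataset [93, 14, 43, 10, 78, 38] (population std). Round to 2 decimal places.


Mean = (93 + 14 + 43 + 10 + 78 + 38) / 6 = 46.0
Variance = sum((x_i - mean)^2) / n = 937.6667
Std = sqrt(937.6667) = 30.6213
Z = (x - mean) / std
= (10 - 46.0) / 30.6213
= -36.0 / 30.6213
= -1.18

-1.18


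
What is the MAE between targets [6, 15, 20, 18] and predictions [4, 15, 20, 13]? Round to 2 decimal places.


Absolute errors: [2, 0, 0, 5]
Sum of absolute errors = 7
MAE = 7 / 4 = 1.75

1.75


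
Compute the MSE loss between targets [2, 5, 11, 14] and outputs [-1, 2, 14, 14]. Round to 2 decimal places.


Differences: [3, 3, -3, 0]
Squared errors: [9, 9, 9, 0]
Sum of squared errors = 27
MSE = 27 / 4 = 6.75

6.75


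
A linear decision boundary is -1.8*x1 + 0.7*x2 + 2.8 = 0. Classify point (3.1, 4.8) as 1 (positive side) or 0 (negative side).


Compute -1.8 * 3.1 + 0.7 * 4.8 + 2.8
= -5.58 + 3.36 + 2.8
= 0.58
Since 0.58 >= 0, the point is on the positive side.

1


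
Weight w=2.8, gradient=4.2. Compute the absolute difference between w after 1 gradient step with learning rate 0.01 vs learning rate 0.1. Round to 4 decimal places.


With lr=0.01: w_new = 2.8 - 0.01 * 4.2 = 2.758
With lr=0.1: w_new = 2.8 - 0.1 * 4.2 = 2.38
Absolute difference = |2.758 - 2.38|
= 0.3780

0.3780


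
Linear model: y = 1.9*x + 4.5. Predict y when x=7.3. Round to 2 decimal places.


y = 1.9 * 7.3 + (4.5)
= 13.87 + (4.5)
= 18.37

18.37


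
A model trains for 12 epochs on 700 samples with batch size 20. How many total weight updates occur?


Iterations per epoch = 700 / 20 = 35
Total updates = iterations_per_epoch * epochs
= 35 * 12
= 420

420


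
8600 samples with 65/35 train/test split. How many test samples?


Train samples = 8600 * 65% = 5590
Test samples = 8600 - 5590
= 3010

3010


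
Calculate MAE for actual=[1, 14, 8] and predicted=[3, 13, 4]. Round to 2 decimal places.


Absolute errors: [2, 1, 4]
Sum of absolute errors = 7
MAE = 7 / 3 = 2.33

2.33


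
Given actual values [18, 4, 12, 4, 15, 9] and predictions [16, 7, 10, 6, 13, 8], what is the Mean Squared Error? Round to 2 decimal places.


Differences: [2, -3, 2, -2, 2, 1]
Squared errors: [4, 9, 4, 4, 4, 1]
Sum of squared errors = 26
MSE = 26 / 6 = 4.33

4.33


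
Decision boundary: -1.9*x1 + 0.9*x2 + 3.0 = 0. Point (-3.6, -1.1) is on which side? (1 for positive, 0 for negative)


Compute -1.9 * -3.6 + 0.9 * -1.1 + 3.0
= 6.84 + -0.99 + 3.0
= 8.85
Since 8.85 >= 0, the point is on the positive side.

1


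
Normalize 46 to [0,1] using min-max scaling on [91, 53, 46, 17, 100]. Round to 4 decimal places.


Min = 17, Max = 100
Range = 100 - 17 = 83
Scaled = (x - min) / (max - min)
= (46 - 17) / 83
= 29 / 83
= 0.3494

0.3494


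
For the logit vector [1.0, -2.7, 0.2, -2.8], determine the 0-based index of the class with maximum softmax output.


Softmax is a monotonic transformation, so it preserves the argmax.
We need to find the index of the maximum logit.
Index 0: 1.0
Index 1: -2.7
Index 2: 0.2
Index 3: -2.8
Maximum logit = 1.0 at index 0

0


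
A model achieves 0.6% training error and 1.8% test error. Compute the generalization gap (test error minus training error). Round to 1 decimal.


Generalization gap = test_error - train_error
= 1.8 - 0.6
= 1.2%
A small gap suggests good generalization.

1.2


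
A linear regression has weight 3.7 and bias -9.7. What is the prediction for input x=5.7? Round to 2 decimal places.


y = 3.7 * 5.7 + (-9.7)
= 21.09 + (-9.7)
= 11.39

11.39


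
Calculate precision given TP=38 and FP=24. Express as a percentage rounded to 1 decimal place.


Precision = TP / (TP + FP) * 100
= 38 / (38 + 24)
= 38 / 62
= 0.6129
= 61.3%

61.3


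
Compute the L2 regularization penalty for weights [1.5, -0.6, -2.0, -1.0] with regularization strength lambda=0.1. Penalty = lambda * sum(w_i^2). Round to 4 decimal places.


Squaring each weight:
1.5^2 = 2.25
(-0.6)^2 = 0.36
(-2.0)^2 = 4.0
(-1.0)^2 = 1.0
Sum of squares = 7.61
Penalty = 0.1 * 7.61 = 0.7610

0.7610


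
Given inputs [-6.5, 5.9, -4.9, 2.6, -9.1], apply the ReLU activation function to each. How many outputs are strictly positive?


ReLU(x) = max(0, x) for each element:
ReLU(-6.5) = 0
ReLU(5.9) = 5.9
ReLU(-4.9) = 0
ReLU(2.6) = 2.6
ReLU(-9.1) = 0
Active neurons (>0): 2

2


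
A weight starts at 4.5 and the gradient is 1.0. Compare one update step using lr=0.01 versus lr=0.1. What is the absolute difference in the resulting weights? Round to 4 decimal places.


With lr=0.01: w_new = 4.5 - 0.01 * 1.0 = 4.49
With lr=0.1: w_new = 4.5 - 0.1 * 1.0 = 4.4
Absolute difference = |4.49 - 4.4|
= 0.0900

0.0900


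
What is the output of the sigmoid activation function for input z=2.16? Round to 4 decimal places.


sigmoid(z) = 1 / (1 + exp(-z))
exp(-(2.16)) = exp(-2.16) = 0.1153
1 + 0.1153 = 1.1153
1 / 1.1153 = 0.8966

0.8966


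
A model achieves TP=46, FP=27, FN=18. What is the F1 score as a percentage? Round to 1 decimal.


Precision = TP / (TP + FP) = 46 / 73 = 0.6301
Recall = TP / (TP + FN) = 46 / 64 = 0.7188
F1 = 2 * P * R / (P + R)
= 2 * 0.6301 * 0.7188 / (0.6301 + 0.7188)
= 0.9058 / 1.3489
= 0.6715
As percentage: 67.2%

67.2


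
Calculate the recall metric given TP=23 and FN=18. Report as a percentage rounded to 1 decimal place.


Recall = TP / (TP + FN) * 100
= 23 / (23 + 18)
= 23 / 41
= 0.561
= 56.1%

56.1


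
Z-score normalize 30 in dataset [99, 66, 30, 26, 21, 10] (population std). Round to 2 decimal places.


Mean = (99 + 66 + 30 + 26 + 21 + 10) / 6 = 42.0
Variance = sum((x_i - mean)^2) / n = 948.3333
Std = sqrt(948.3333) = 30.795
Z = (x - mean) / std
= (30 - 42.0) / 30.795
= -12.0 / 30.795
= -0.39

-0.39


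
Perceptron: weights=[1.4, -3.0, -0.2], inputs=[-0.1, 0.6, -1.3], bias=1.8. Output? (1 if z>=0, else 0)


z = w . x + b
= 1.4*-0.1 + -3.0*0.6 + -0.2*-1.3 + 1.8
= -0.14 + -1.8 + 0.26 + 1.8
= -1.68 + 1.8
= 0.12
Since z = 0.12 >= 0, output = 1

1


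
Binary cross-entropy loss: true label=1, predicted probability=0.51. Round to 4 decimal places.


For y=1: Loss = -log(p)
= -log(0.51)
= -(-0.6733)
= 0.6733

0.6733


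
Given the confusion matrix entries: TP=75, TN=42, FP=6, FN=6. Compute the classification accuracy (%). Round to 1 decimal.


Accuracy = (TP + TN) / (TP + TN + FP + FN) * 100
= (75 + 42) / (75 + 42 + 6 + 6)
= 117 / 129
= 0.907
= 90.7%

90.7


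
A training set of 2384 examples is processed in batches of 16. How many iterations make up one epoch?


Iterations per epoch = dataset_size / batch_size
= 2384 / 16
= 149

149


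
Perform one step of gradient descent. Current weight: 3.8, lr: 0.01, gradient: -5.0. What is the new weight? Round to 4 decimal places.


w_new = w_old - lr * gradient
= 3.8 - 0.01 * -5.0
= 3.8 - (-0.05)
= 3.8500

3.8500


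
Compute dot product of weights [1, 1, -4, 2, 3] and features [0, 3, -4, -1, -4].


Element-wise products:
1 * 0 = 0
1 * 3 = 3
-4 * -4 = 16
2 * -1 = -2
3 * -4 = -12
Sum = 0 + 3 + 16 + -2 + -12
= 5

5


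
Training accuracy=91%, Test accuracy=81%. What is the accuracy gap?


Gap = train_accuracy - test_accuracy
= 91 - 81
= 10%
This moderate gap may indicate mild overfitting.

10


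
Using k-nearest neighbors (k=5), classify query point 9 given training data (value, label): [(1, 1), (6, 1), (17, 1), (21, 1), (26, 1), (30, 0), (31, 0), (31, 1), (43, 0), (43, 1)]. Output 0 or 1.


Distances from query 9:
Point 6 (class 1): distance = 3
Point 1 (class 1): distance = 8
Point 17 (class 1): distance = 8
Point 21 (class 1): distance = 12
Point 26 (class 1): distance = 17
K=5 nearest neighbors: classes = [1, 1, 1, 1, 1]
Votes for class 1: 5 / 5
Majority vote => class 1

1


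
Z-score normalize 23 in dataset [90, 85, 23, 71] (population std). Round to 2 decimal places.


Mean = (90 + 85 + 23 + 71) / 4 = 67.25
Variance = sum((x_i - mean)^2) / n = 701.1875
Std = sqrt(701.1875) = 26.4799
Z = (x - mean) / std
= (23 - 67.25) / 26.4799
= -44.25 / 26.4799
= -1.67

-1.67


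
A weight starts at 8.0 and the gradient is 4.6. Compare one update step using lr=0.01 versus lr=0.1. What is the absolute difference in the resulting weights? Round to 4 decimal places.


With lr=0.01: w_new = 8.0 - 0.01 * 4.6 = 7.954
With lr=0.1: w_new = 8.0 - 0.1 * 4.6 = 7.54
Absolute difference = |7.954 - 7.54|
= 0.4140

0.4140


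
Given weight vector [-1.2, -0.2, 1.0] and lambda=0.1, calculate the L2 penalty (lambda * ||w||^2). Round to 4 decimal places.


Squaring each weight:
(-1.2)^2 = 1.44
(-0.2)^2 = 0.04
1.0^2 = 1.0
Sum of squares = 2.48
Penalty = 0.1 * 2.48 = 0.2480

0.2480


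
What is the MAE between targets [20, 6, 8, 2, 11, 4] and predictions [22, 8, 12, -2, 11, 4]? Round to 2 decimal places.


Absolute errors: [2, 2, 4, 4, 0, 0]
Sum of absolute errors = 12
MAE = 12 / 6 = 2.00

2.00


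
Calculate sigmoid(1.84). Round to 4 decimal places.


sigmoid(z) = 1 / (1 + exp(-z))
exp(-(1.84)) = exp(-1.84) = 0.1588
1 + 0.1588 = 1.1588
1 / 1.1588 = 0.8629

0.8629


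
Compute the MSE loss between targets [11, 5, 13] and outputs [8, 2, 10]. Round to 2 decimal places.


Differences: [3, 3, 3]
Squared errors: [9, 9, 9]
Sum of squared errors = 27
MSE = 27 / 3 = 9.00

9.00


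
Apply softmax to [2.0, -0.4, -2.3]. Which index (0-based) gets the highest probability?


Softmax is a monotonic transformation, so it preserves the argmax.
We need to find the index of the maximum logit.
Index 0: 2.0
Index 1: -0.4
Index 2: -2.3
Maximum logit = 2.0 at index 0

0


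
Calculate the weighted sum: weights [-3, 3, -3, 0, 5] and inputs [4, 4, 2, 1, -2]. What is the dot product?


Element-wise products:
-3 * 4 = -12
3 * 4 = 12
-3 * 2 = -6
0 * 1 = 0
5 * -2 = -10
Sum = -12 + 12 + -6 + 0 + -10
= -16

-16


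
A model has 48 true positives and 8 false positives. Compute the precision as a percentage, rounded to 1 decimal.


Precision = TP / (TP + FP) * 100
= 48 / (48 + 8)
= 48 / 56
= 0.8571
= 85.7%

85.7


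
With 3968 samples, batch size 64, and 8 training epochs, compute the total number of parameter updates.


Iterations per epoch = 3968 / 64 = 62
Total updates = iterations_per_epoch * epochs
= 62 * 8
= 496

496


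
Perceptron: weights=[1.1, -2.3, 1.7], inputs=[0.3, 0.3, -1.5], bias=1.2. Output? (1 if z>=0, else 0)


z = w . x + b
= 1.1*0.3 + -2.3*0.3 + 1.7*-1.5 + 1.2
= 0.33 + -0.69 + -2.55 + 1.2
= -2.91 + 1.2
= -1.71
Since z = -1.71 < 0, output = 0

0


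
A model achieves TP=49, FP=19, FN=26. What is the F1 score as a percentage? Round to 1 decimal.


Precision = TP / (TP + FP) = 49 / 68 = 0.7206
Recall = TP / (TP + FN) = 49 / 75 = 0.6533
F1 = 2 * P * R / (P + R)
= 2 * 0.7206 * 0.6533 / (0.7206 + 0.6533)
= 0.9416 / 1.3739
= 0.6853
As percentage: 68.5%

68.5


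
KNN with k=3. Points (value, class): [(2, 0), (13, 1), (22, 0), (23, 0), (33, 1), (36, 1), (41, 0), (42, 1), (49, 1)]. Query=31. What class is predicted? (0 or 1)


Distances from query 31:
Point 33 (class 1): distance = 2
Point 36 (class 1): distance = 5
Point 23 (class 0): distance = 8
K=3 nearest neighbors: classes = [1, 1, 0]
Votes for class 1: 2 / 3
Majority vote => class 1

1


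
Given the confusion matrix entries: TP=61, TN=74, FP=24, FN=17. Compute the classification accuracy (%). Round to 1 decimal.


Accuracy = (TP + TN) / (TP + TN + FP + FN) * 100
= (61 + 74) / (61 + 74 + 24 + 17)
= 135 / 176
= 0.767
= 76.7%

76.7


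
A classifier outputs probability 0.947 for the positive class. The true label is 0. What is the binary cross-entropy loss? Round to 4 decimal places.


For y=0: Loss = -log(1-p)
= -log(1 - 0.947)
= -log(0.053)
= -(-2.9375)
= 2.9375

2.9375


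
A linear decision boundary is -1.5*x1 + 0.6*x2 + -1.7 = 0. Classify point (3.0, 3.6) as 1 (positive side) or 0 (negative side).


Compute -1.5 * 3.0 + 0.6 * 3.6 + -1.7
= -4.5 + 2.16 + -1.7
= -4.04
Since -4.04 < 0, the point is on the negative side.

0


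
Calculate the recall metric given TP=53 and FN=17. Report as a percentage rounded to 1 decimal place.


Recall = TP / (TP + FN) * 100
= 53 / (53 + 17)
= 53 / 70
= 0.7571
= 75.7%

75.7


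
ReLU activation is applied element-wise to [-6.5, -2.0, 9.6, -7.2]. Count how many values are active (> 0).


ReLU(x) = max(0, x) for each element:
ReLU(-6.5) = 0
ReLU(-2.0) = 0
ReLU(9.6) = 9.6
ReLU(-7.2) = 0
Active neurons (>0): 1

1


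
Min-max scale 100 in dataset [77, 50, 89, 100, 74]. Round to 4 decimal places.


Min = 50, Max = 100
Range = 100 - 50 = 50
Scaled = (x - min) / (max - min)
= (100 - 50) / 50
= 50 / 50
= 1.0000

1.0000


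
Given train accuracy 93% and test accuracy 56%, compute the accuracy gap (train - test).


Gap = train_accuracy - test_accuracy
= 93 - 56
= 37%
This large gap strongly indicates overfitting.

37


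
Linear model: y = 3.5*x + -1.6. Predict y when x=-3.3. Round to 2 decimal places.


y = 3.5 * -3.3 + (-1.6)
= -11.55 + (-1.6)
= -13.15

-13.15


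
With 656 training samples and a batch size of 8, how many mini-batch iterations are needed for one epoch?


Iterations per epoch = dataset_size / batch_size
= 656 / 8
= 82

82


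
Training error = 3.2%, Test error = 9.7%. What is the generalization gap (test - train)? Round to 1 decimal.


Generalization gap = test_error - train_error
= 9.7 - 3.2
= 6.5%
A moderate gap.

6.5


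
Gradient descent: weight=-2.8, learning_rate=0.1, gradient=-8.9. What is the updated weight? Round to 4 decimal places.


w_new = w_old - lr * gradient
= -2.8 - 0.1 * -8.9
= -2.8 - (-0.89)
= -1.9100

-1.9100


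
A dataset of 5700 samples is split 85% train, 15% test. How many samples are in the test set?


Train samples = 5700 * 85% = 4845
Test samples = 5700 - 4845
= 855

855


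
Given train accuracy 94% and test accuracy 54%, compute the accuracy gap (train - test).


Gap = train_accuracy - test_accuracy
= 94 - 54
= 40%
This large gap strongly indicates overfitting.

40


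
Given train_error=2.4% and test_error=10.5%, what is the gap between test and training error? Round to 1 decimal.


Generalization gap = test_error - train_error
= 10.5 - 2.4
= 8.1%
A moderate gap.

8.1


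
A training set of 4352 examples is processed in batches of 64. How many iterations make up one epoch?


Iterations per epoch = dataset_size / batch_size
= 4352 / 64
= 68

68


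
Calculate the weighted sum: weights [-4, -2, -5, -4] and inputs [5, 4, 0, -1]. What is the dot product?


Element-wise products:
-4 * 5 = -20
-2 * 4 = -8
-5 * 0 = 0
-4 * -1 = 4
Sum = -20 + -8 + 0 + 4
= -24

-24


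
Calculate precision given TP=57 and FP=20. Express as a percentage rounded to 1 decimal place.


Precision = TP / (TP + FP) * 100
= 57 / (57 + 20)
= 57 / 77
= 0.7403
= 74.0%

74.0


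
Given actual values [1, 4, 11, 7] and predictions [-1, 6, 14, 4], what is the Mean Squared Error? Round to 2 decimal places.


Differences: [2, -2, -3, 3]
Squared errors: [4, 4, 9, 9]
Sum of squared errors = 26
MSE = 26 / 4 = 6.50

6.50


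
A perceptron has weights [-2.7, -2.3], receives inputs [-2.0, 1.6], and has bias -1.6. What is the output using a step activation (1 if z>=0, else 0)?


z = w . x + b
= -2.7*-2.0 + -2.3*1.6 + -1.6
= 5.4 + -3.68 + -1.6
= 1.72 + -1.6
= 0.12
Since z = 0.12 >= 0, output = 1

1


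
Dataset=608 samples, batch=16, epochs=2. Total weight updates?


Iterations per epoch = 608 / 16 = 38
Total updates = iterations_per_epoch * epochs
= 38 * 2
= 76

76


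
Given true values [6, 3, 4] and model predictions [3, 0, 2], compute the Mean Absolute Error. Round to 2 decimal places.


Absolute errors: [3, 3, 2]
Sum of absolute errors = 8
MAE = 8 / 3 = 2.67

2.67


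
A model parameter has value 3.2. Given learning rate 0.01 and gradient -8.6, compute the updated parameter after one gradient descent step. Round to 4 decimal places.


w_new = w_old - lr * gradient
= 3.2 - 0.01 * -8.6
= 3.2 - (-0.086)
= 3.2860

3.2860


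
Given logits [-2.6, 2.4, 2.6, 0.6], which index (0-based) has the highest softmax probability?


Softmax is a monotonic transformation, so it preserves the argmax.
We need to find the index of the maximum logit.
Index 0: -2.6
Index 1: 2.4
Index 2: 2.6
Index 3: 0.6
Maximum logit = 2.6 at index 2

2


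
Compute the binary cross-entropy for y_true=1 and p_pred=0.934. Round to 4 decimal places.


For y=1: Loss = -log(p)
= -log(0.934)
= -(-0.0683)
= 0.0683

0.0683


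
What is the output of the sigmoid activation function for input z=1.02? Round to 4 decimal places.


sigmoid(z) = 1 / (1 + exp(-z))
exp(-(1.02)) = exp(-1.02) = 0.3606
1 + 0.3606 = 1.3606
1 / 1.3606 = 0.7350

0.7350


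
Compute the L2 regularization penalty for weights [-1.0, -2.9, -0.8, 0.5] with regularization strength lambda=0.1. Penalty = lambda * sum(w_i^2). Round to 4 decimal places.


Squaring each weight:
(-1.0)^2 = 1.0
(-2.9)^2 = 8.41
(-0.8)^2 = 0.64
0.5^2 = 0.25
Sum of squares = 10.3
Penalty = 0.1 * 10.3 = 1.0300

1.0300


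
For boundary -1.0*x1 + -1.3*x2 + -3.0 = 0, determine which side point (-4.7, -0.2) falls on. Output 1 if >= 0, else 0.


Compute -1.0 * -4.7 + -1.3 * -0.2 + -3.0
= 4.7 + 0.26 + -3.0
= 1.96
Since 1.96 >= 0, the point is on the positive side.

1


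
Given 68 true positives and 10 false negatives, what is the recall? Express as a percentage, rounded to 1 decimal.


Recall = TP / (TP + FN) * 100
= 68 / (68 + 10)
= 68 / 78
= 0.8718
= 87.2%

87.2


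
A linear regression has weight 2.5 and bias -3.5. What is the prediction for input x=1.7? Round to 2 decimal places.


y = 2.5 * 1.7 + (-3.5)
= 4.25 + (-3.5)
= 0.75

0.75


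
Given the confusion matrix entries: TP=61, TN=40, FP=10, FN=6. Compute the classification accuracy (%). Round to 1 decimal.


Accuracy = (TP + TN) / (TP + TN + FP + FN) * 100
= (61 + 40) / (61 + 40 + 10 + 6)
= 101 / 117
= 0.8632
= 86.3%

86.3


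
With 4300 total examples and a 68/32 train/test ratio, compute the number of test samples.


Train samples = 4300 * 68% = 2924
Test samples = 4300 - 2924
= 1376

1376


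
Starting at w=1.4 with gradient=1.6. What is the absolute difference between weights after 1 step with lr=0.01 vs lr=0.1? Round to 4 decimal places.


With lr=0.01: w_new = 1.4 - 0.01 * 1.6 = 1.384
With lr=0.1: w_new = 1.4 - 0.1 * 1.6 = 1.24
Absolute difference = |1.384 - 1.24|
= 0.1440

0.1440


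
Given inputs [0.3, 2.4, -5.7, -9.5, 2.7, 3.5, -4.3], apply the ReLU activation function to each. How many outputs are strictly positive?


ReLU(x) = max(0, x) for each element:
ReLU(0.3) = 0.3
ReLU(2.4) = 2.4
ReLU(-5.7) = 0
ReLU(-9.5) = 0
ReLU(2.7) = 2.7
ReLU(3.5) = 3.5
ReLU(-4.3) = 0
Active neurons (>0): 4

4


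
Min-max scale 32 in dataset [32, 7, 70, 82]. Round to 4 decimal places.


Min = 7, Max = 82
Range = 82 - 7 = 75
Scaled = (x - min) / (max - min)
= (32 - 7) / 75
= 25 / 75
= 0.3333

0.3333


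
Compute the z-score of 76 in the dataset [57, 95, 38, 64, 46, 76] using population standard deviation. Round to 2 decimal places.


Mean = (57 + 95 + 38 + 64 + 46 + 76) / 6 = 62.6667
Variance = sum((x_i - mean)^2) / n = 357.2222
Std = sqrt(357.2222) = 18.9003
Z = (x - mean) / std
= (76 - 62.6667) / 18.9003
= 13.3333 / 18.9003
= 0.71

0.71


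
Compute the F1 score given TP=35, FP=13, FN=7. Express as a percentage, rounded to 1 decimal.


Precision = TP / (TP + FP) = 35 / 48 = 0.7292
Recall = TP / (TP + FN) = 35 / 42 = 0.8333
F1 = 2 * P * R / (P + R)
= 2 * 0.7292 * 0.8333 / (0.7292 + 0.8333)
= 1.2153 / 1.5625
= 0.7778
As percentage: 77.8%

77.8


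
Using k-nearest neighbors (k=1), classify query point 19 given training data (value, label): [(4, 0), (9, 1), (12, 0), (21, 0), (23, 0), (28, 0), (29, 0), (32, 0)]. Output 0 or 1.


Distances from query 19:
Point 21 (class 0): distance = 2
K=1 nearest neighbors: classes = [0]
Votes for class 1: 0 / 1
Majority vote => class 0

0


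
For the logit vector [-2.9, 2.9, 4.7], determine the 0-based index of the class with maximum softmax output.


Softmax is a monotonic transformation, so it preserves the argmax.
We need to find the index of the maximum logit.
Index 0: -2.9
Index 1: 2.9
Index 2: 4.7
Maximum logit = 4.7 at index 2

2


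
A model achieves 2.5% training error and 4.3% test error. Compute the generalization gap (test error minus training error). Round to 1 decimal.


Generalization gap = test_error - train_error
= 4.3 - 2.5
= 1.8%
A small gap suggests good generalization.

1.8


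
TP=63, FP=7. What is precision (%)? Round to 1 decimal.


Precision = TP / (TP + FP) * 100
= 63 / (63 + 7)
= 63 / 70
= 0.9
= 90.0%

90.0


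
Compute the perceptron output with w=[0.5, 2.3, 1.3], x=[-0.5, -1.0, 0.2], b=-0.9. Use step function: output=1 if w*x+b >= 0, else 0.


z = w . x + b
= 0.5*-0.5 + 2.3*-1.0 + 1.3*0.2 + -0.9
= -0.25 + -2.3 + 0.26 + -0.9
= -2.29 + -0.9
= -3.19
Since z = -3.19 < 0, output = 0

0


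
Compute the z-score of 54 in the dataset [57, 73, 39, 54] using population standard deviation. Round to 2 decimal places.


Mean = (57 + 73 + 39 + 54) / 4 = 55.75
Variance = sum((x_i - mean)^2) / n = 145.6875
Std = sqrt(145.6875) = 12.0701
Z = (x - mean) / std
= (54 - 55.75) / 12.0701
= -1.75 / 12.0701
= -0.14

-0.14


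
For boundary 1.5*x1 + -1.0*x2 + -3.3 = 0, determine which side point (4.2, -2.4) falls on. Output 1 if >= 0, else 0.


Compute 1.5 * 4.2 + -1.0 * -2.4 + -3.3
= 6.3 + 2.4 + -3.3
= 5.4
Since 5.4 >= 0, the point is on the positive side.

1


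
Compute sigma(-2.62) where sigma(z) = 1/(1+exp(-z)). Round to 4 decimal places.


sigmoid(z) = 1 / (1 + exp(-z))
exp(-(-2.62)) = exp(2.62) = 13.7357
1 + 13.7357 = 14.7357
1 / 14.7357 = 0.0679

0.0679


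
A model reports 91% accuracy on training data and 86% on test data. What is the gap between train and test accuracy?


Gap = train_accuracy - test_accuracy
= 91 - 86
= 5%
This moderate gap may indicate mild overfitting.

5


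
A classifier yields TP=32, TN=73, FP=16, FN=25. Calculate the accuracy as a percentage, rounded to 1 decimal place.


Accuracy = (TP + TN) / (TP + TN + FP + FN) * 100
= (32 + 73) / (32 + 73 + 16 + 25)
= 105 / 146
= 0.7192
= 71.9%

71.9


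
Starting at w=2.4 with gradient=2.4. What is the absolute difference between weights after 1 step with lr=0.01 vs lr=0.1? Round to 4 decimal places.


With lr=0.01: w_new = 2.4 - 0.01 * 2.4 = 2.376
With lr=0.1: w_new = 2.4 - 0.1 * 2.4 = 2.16
Absolute difference = |2.376 - 2.16|
= 0.2160

0.2160


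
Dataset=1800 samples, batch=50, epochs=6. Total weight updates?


Iterations per epoch = 1800 / 50 = 36
Total updates = iterations_per_epoch * epochs
= 36 * 6
= 216

216


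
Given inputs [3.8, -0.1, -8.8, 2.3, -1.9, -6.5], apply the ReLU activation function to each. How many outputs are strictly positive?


ReLU(x) = max(0, x) for each element:
ReLU(3.8) = 3.8
ReLU(-0.1) = 0
ReLU(-8.8) = 0
ReLU(2.3) = 2.3
ReLU(-1.9) = 0
ReLU(-6.5) = 0
Active neurons (>0): 2

2


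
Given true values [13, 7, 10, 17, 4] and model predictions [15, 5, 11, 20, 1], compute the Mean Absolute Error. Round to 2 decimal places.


Absolute errors: [2, 2, 1, 3, 3]
Sum of absolute errors = 11
MAE = 11 / 5 = 2.20

2.20


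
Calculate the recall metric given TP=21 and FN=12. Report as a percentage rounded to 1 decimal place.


Recall = TP / (TP + FN) * 100
= 21 / (21 + 12)
= 21 / 33
= 0.6364
= 63.6%

63.6


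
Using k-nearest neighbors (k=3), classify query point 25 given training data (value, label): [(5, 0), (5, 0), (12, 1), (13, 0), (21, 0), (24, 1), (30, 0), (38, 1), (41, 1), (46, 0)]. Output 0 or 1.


Distances from query 25:
Point 24 (class 1): distance = 1
Point 21 (class 0): distance = 4
Point 30 (class 0): distance = 5
K=3 nearest neighbors: classes = [1, 0, 0]
Votes for class 1: 1 / 3
Majority vote => class 0

0


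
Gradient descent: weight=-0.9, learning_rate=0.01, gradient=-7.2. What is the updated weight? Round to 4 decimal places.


w_new = w_old - lr * gradient
= -0.9 - 0.01 * -7.2
= -0.9 - (-0.072)
= -0.8280

-0.8280


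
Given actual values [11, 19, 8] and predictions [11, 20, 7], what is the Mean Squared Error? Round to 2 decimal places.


Differences: [0, -1, 1]
Squared errors: [0, 1, 1]
Sum of squared errors = 2
MSE = 2 / 3 = 0.67

0.67


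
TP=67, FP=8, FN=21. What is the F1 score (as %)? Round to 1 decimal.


Precision = TP / (TP + FP) = 67 / 75 = 0.8933
Recall = TP / (TP + FN) = 67 / 88 = 0.7614
F1 = 2 * P * R / (P + R)
= 2 * 0.8933 * 0.7614 / (0.8933 + 0.7614)
= 1.3603 / 1.6547
= 0.8221
As percentage: 82.2%

82.2


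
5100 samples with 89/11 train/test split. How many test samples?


Train samples = 5100 * 89% = 4539
Test samples = 5100 - 4539
= 561

561


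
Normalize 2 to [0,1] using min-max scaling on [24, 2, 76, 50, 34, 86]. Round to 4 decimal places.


Min = 2, Max = 86
Range = 86 - 2 = 84
Scaled = (x - min) / (max - min)
= (2 - 2) / 84
= 0 / 84
= 0.0000

0.0000


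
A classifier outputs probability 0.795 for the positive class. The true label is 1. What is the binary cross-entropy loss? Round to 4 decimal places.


For y=1: Loss = -log(p)
= -log(0.795)
= -(-0.2294)
= 0.2294

0.2294


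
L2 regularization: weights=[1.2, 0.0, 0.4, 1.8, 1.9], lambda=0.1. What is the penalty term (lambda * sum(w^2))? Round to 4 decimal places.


Squaring each weight:
1.2^2 = 1.44
0.0^2 = 0.0
0.4^2 = 0.16
1.8^2 = 3.24
1.9^2 = 3.61
Sum of squares = 8.45
Penalty = 0.1 * 8.45 = 0.8450

0.8450


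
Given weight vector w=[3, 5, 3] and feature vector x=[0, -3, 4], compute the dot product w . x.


Element-wise products:
3 * 0 = 0
5 * -3 = -15
3 * 4 = 12
Sum = 0 + -15 + 12
= -3

-3


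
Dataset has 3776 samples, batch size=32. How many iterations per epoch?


Iterations per epoch = dataset_size / batch_size
= 3776 / 32
= 118

118


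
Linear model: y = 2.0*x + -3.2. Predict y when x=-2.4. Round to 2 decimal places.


y = 2.0 * -2.4 + (-3.2)
= -4.8 + (-3.2)
= -8.00

-8.00


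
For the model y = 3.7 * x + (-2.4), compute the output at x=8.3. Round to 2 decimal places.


y = 3.7 * 8.3 + (-2.4)
= 30.71 + (-2.4)
= 28.31

28.31


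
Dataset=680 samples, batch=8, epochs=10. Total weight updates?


Iterations per epoch = 680 / 8 = 85
Total updates = iterations_per_epoch * epochs
= 85 * 10
= 850

850


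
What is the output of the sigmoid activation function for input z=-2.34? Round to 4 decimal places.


sigmoid(z) = 1 / (1 + exp(-z))
exp(-(-2.34)) = exp(2.34) = 10.3812
1 + 10.3812 = 11.3812
1 / 11.3812 = 0.0879

0.0879


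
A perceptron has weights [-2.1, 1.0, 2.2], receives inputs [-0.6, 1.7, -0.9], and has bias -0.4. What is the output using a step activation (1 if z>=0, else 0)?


z = w . x + b
= -2.1*-0.6 + 1.0*1.7 + 2.2*-0.9 + -0.4
= 1.26 + 1.7 + -1.98 + -0.4
= 0.98 + -0.4
= 0.58
Since z = 0.58 >= 0, output = 1

1


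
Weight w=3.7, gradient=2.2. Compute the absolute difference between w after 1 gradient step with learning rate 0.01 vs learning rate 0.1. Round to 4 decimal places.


With lr=0.01: w_new = 3.7 - 0.01 * 2.2 = 3.678
With lr=0.1: w_new = 3.7 - 0.1 * 2.2 = 3.48
Absolute difference = |3.678 - 3.48|
= 0.1980

0.1980


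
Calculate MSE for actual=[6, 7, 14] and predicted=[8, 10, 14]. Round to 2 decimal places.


Differences: [-2, -3, 0]
Squared errors: [4, 9, 0]
Sum of squared errors = 13
MSE = 13 / 3 = 4.33

4.33


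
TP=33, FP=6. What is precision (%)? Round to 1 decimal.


Precision = TP / (TP + FP) * 100
= 33 / (33 + 6)
= 33 / 39
= 0.8462
= 84.6%

84.6


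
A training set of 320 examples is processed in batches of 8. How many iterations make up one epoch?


Iterations per epoch = dataset_size / batch_size
= 320 / 8
= 40

40


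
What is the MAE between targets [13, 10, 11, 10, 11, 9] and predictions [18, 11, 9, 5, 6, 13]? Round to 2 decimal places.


Absolute errors: [5, 1, 2, 5, 5, 4]
Sum of absolute errors = 22
MAE = 22 / 6 = 3.67

3.67


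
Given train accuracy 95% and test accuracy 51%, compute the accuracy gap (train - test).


Gap = train_accuracy - test_accuracy
= 95 - 51
= 44%
This large gap strongly indicates overfitting.

44


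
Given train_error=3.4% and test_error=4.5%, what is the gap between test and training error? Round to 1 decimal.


Generalization gap = test_error - train_error
= 4.5 - 3.4
= 1.1%
A small gap suggests good generalization.

1.1


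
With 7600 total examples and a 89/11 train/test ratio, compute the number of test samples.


Train samples = 7600 * 89% = 6764
Test samples = 7600 - 6764
= 836

836


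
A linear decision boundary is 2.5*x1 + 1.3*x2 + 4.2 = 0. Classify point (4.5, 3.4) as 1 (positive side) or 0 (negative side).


Compute 2.5 * 4.5 + 1.3 * 3.4 + 4.2
= 11.25 + 4.42 + 4.2
= 19.87
Since 19.87 >= 0, the point is on the positive side.

1


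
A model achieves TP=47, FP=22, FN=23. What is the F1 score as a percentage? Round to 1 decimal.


Precision = TP / (TP + FP) = 47 / 69 = 0.6812
Recall = TP / (TP + FN) = 47 / 70 = 0.6714
F1 = 2 * P * R / (P + R)
= 2 * 0.6812 * 0.6714 / (0.6812 + 0.6714)
= 0.9147 / 1.3526
= 0.6763
As percentage: 67.6%

67.6


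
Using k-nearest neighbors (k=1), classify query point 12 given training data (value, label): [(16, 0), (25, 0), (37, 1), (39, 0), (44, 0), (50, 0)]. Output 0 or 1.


Distances from query 12:
Point 16 (class 0): distance = 4
K=1 nearest neighbors: classes = [0]
Votes for class 1: 0 / 1
Majority vote => class 0

0


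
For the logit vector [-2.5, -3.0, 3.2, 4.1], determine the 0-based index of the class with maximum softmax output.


Softmax is a monotonic transformation, so it preserves the argmax.
We need to find the index of the maximum logit.
Index 0: -2.5
Index 1: -3.0
Index 2: 3.2
Index 3: 4.1
Maximum logit = 4.1 at index 3

3


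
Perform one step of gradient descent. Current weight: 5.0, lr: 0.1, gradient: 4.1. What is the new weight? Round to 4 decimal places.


w_new = w_old - lr * gradient
= 5.0 - 0.1 * 4.1
= 5.0 - (0.41)
= 4.5900

4.5900


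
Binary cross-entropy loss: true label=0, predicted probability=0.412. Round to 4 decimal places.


For y=0: Loss = -log(1-p)
= -log(1 - 0.412)
= -log(0.588)
= -(-0.531)
= 0.5310

0.5310


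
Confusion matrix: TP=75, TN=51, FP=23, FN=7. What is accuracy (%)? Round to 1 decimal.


Accuracy = (TP + TN) / (TP + TN + FP + FN) * 100
= (75 + 51) / (75 + 51 + 23 + 7)
= 126 / 156
= 0.8077
= 80.8%

80.8


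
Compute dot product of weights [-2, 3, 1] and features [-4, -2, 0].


Element-wise products:
-2 * -4 = 8
3 * -2 = -6
1 * 0 = 0
Sum = 8 + -6 + 0
= 2

2


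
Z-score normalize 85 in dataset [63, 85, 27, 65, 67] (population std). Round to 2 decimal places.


Mean = (63 + 85 + 27 + 65 + 67) / 5 = 61.4
Variance = sum((x_i - mean)^2) / n = 357.44
Std = sqrt(357.44) = 18.9061
Z = (x - mean) / std
= (85 - 61.4) / 18.9061
= 23.6 / 18.9061
= 1.25

1.25


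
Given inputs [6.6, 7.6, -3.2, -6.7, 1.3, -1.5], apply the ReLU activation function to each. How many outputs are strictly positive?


ReLU(x) = max(0, x) for each element:
ReLU(6.6) = 6.6
ReLU(7.6) = 7.6
ReLU(-3.2) = 0
ReLU(-6.7) = 0
ReLU(1.3) = 1.3
ReLU(-1.5) = 0
Active neurons (>0): 3

3


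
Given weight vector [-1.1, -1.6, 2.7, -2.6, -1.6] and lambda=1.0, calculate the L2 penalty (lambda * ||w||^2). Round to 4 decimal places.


Squaring each weight:
(-1.1)^2 = 1.21
(-1.6)^2 = 2.56
2.7^2 = 7.29
(-2.6)^2 = 6.76
(-1.6)^2 = 2.56
Sum of squares = 20.38
Penalty = 1.0 * 20.38 = 20.3800

20.3800


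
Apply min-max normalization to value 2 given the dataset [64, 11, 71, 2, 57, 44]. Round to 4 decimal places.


Min = 2, Max = 71
Range = 71 - 2 = 69
Scaled = (x - min) / (max - min)
= (2 - 2) / 69
= 0 / 69
= 0.0000

0.0000


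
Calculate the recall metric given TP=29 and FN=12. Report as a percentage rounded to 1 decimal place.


Recall = TP / (TP + FN) * 100
= 29 / (29 + 12)
= 29 / 41
= 0.7073
= 70.7%

70.7


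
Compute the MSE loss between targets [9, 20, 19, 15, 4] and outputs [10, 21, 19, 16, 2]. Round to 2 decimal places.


Differences: [-1, -1, 0, -1, 2]
Squared errors: [1, 1, 0, 1, 4]
Sum of squared errors = 7
MSE = 7 / 5 = 1.40

1.40


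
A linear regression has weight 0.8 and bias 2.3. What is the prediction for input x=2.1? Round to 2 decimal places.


y = 0.8 * 2.1 + (2.3)
= 1.68 + (2.3)
= 3.98

3.98


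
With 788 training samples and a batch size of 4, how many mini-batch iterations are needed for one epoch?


Iterations per epoch = dataset_size / batch_size
= 788 / 4
= 197

197


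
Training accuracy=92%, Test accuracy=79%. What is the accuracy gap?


Gap = train_accuracy - test_accuracy
= 92 - 79
= 13%
This gap suggests the model is overfitting.

13


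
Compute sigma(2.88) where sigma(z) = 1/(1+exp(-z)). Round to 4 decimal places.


sigmoid(z) = 1 / (1 + exp(-z))
exp(-(2.88)) = exp(-2.88) = 0.0561
1 + 0.0561 = 1.0561
1 / 1.0561 = 0.9468

0.9468


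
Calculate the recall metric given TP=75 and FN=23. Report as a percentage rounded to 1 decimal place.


Recall = TP / (TP + FN) * 100
= 75 / (75 + 23)
= 75 / 98
= 0.7653
= 76.5%

76.5


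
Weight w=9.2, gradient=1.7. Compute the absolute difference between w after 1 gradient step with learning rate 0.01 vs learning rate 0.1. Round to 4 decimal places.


With lr=0.01: w_new = 9.2 - 0.01 * 1.7 = 9.183
With lr=0.1: w_new = 9.2 - 0.1 * 1.7 = 9.03
Absolute difference = |9.183 - 9.03|
= 0.1530

0.1530


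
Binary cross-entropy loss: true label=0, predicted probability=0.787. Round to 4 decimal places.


For y=0: Loss = -log(1-p)
= -log(1 - 0.787)
= -log(0.213)
= -(-1.5465)
= 1.5465

1.5465


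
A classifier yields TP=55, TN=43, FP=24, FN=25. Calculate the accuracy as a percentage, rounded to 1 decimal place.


Accuracy = (TP + TN) / (TP + TN + FP + FN) * 100
= (55 + 43) / (55 + 43 + 24 + 25)
= 98 / 147
= 0.6667
= 66.7%

66.7
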